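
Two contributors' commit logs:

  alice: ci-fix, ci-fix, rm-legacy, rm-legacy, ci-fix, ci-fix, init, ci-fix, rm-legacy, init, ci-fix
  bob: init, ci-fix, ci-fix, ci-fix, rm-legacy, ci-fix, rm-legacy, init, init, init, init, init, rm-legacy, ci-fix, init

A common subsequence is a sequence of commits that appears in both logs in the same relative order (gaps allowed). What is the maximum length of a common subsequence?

Match ci-fix at alice[1]=bob[3], then ci-fix at alice[2]=bob[4], then rm-legacy at alice[3]=bob[5], then rm-legacy at alice[4]=bob[7], then init at alice[7]=bob[12], then ci-fix at alice[8]=bob[14], then init at alice[10]=bob[15] — 7 commits in the same relative order in both. The LCS DP gives dp[11][15] = 7, so this is optimal.

7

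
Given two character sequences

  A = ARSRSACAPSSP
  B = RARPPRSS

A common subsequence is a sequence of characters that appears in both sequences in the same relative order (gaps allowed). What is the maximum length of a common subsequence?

Let dp[i][j] be the LCS length of the first i characters of A and the first j characters of B. dp[i][j] = dp[i-1][j-1]+1 when the i-th and j-th characters match, else max(dp[i-1][j], dp[i][j-1]).
    ·  R  A  R  P  P  R  S  S
 ·  0  0  0  0  0  0  0  0  0
 A  0  0  1  1  1  1  1  1  1
 R  0  1  1  2  2  2  2  2  2
 S  0  1  1  2  2  2  2  3  3
 R  0  1  1  2  2  2  3  3  3
 S  0  1  1  2  2  2  3  4  4
 A  0  1  2  2  2  2  3  4  4
 C  0  1  2  2  2  2  3  4  4
 A  0  1  2  2  2  2  3  4  4
 P  0  1  2  2  3  3  3  4  4
 S  0  1  2  2  3  3  3  4  5
 S  0  1  2  2  3  3  3  4  5
 P  0  1  2  2  3  4  4  4  5
dp[12][8] = 5. One LCS (by backtracking along matches): ARRSS.

5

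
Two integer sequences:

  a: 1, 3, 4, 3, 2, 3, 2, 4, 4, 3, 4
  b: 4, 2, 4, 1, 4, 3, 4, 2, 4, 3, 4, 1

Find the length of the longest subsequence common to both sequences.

7

Taking 1 at a[1]=b[4] → 3 at a[2]=b[6] → 4 at a[3]=b[7] → 2 at a[7]=b[8] → 4 at a[9]=b[9] → 3 at a[10]=b[10] → 4 at a[11]=b[11] gives a common subsequence of length 7. Since dp[11][12] = 7, nothing longer is possible.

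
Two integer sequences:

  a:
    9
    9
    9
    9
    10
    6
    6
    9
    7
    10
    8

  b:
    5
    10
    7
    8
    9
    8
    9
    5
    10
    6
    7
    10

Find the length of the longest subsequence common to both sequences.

Taking 9 (a #1, b #5) → 9 (a #2, b #7) → 10 (a #5, b #9) → 6 (a #7, b #10) → 7 (a #9, b #11) → 10 (a #10, b #12) gives a common subsequence of length 6. dp[11][12] = 6 confirms this is the maximum.

6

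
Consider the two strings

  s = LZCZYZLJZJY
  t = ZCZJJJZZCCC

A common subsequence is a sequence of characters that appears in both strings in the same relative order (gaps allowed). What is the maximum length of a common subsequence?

5

Match Z (s #2, t #1) → C (s #3, t #2) → Z (s #4, t #3) → Z (s #6, t #7) → Z (s #9, t #8) — 5 characters in the same relative order in both. dp[11][11] = 5 confirms this is the maximum.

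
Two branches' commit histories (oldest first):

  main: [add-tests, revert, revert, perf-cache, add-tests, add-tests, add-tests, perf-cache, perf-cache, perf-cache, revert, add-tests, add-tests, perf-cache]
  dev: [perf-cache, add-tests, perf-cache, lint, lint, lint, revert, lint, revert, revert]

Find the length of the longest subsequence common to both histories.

4

Match add-tests (main #1, dev #2) → revert (main #2, dev #7) → revert (main #3, dev #9) → revert (main #11, dev #10) — 4 commits in the same relative order in both. dp[14][10] = 4 confirms this is the maximum.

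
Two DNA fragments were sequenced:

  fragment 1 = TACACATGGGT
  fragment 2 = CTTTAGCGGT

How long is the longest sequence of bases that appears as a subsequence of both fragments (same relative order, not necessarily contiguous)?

Let dp[i][j] be the LCS length of the first i bases of fragment 1 and the first j bases of fragment 2. dp[i][j] = dp[i-1][j-1]+1 when the i-th and j-th bases match, else max(dp[i-1][j], dp[i][j-1]).
    ·  C  T  T  T  A  G  C  G  G  T
 ·  0  0  0  0  0  0  0  0  0  0  0
 T  0  0  1  1  1  1  1  1  1  1  1
 A  0  0  1  1  1  2  2  2  2  2  2
 C  0  1  1  1  1  2  2  3  3  3  3
 A  0  1  1  1  1  2  2  3  3  3  3
 C  0  1  1  1  1  2  2  3  3  3  3
 A  0  1  1  1  1  2  2  3  3  3  3
 T  0  1  2  2  2  2  2  3  3  3  4
 G  0  1  2  2  2  2  3  3  4  4  4
 G  0  1  2  2  2  2  3  3  4  5  5
 G  0  1  2  2  2  2  3  3  4  5  5
 T  0  1  2  3  3  3  3  3  4  5  6
dp[11][10] = 6. One LCS (by backtracking along matches): TACGGT.

6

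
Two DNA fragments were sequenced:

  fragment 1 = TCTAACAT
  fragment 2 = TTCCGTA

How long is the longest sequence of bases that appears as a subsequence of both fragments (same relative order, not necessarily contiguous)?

4

Match T (fragment 1 #1, fragment 2 #2) → C (fragment 1 #2, fragment 2 #4) → T (fragment 1 #3, fragment 2 #6) → A (fragment 1 #7, fragment 2 #7) — 4 bases in the same relative order in both. The LCS DP gives dp[8][7] = 4, so this is optimal.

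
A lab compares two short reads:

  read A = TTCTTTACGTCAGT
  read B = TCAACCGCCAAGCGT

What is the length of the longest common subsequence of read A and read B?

One common subsequence of length 9: T [2,1], C [3,2], A [7,4], C [8,6], G [9,7], C [11,9], A [12,11], G [13,14], T [14,15]. Since dp[14][15] = 9, nothing longer is possible.

9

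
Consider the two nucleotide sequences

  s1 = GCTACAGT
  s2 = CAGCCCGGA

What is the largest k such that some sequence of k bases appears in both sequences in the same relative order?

4

Let dp[i][j] be the LCS length of the first i bases of s1 and the first j bases of s2. dp[i][j] = dp[i-1][j-1]+1 when the i-th and j-th bases match, else max(dp[i-1][j], dp[i][j-1]).
    ·  C  A  G  C  C  C  G  G  A
 ·  0  0  0  0  0  0  0  0  0  0
 G  0  0  0  1  1  1  1  1  1  1
 C  0  1  1  1  2  2  2  2  2  2
 T  0  1  1  1  2  2  2  2  2  2
 A  0  1  2  2  2  2  2  2  2  3
 C  0  1  2  2  3  3  3  3  3  3
 A  0  1  2  2  3  3  3  3  3  4
 G  0  1  2  3  3  3  3  4  4  4
 T  0  1  2  3  3  3  3  4  4  4
dp[8][9] = 4. One LCS (by backtracking along matches): GCCA.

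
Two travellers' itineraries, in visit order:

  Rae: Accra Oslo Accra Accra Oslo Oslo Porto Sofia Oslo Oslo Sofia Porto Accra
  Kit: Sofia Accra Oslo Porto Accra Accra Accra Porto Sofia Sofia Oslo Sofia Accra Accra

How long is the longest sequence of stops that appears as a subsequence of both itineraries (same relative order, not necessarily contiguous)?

Match Accra at Rae[1]=Kit[2], then Oslo at Rae[2]=Kit[3], then Accra at Rae[3]=Kit[6], then Accra at Rae[4]=Kit[7], then Porto at Rae[7]=Kit[8], then Sofia at Rae[8]=Kit[10], then Oslo at Rae[10]=Kit[11], then Sofia at Rae[11]=Kit[12], then Accra at Rae[13]=Kit[14] — 9 stops in the same relative order in both. Since dp[13][14] = 9, nothing longer is possible.

9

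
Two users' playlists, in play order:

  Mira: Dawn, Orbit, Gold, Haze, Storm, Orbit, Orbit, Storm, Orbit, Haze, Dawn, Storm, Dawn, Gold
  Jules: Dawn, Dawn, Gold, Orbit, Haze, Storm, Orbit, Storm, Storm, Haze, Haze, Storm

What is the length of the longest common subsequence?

8

Taking Dawn at Mira[1]=Jules[2]; then Orbit at Mira[2]=Jules[4]; then Haze at Mira[4]=Jules[5]; then Storm at Mira[5]=Jules[6]; then Orbit at Mira[6]=Jules[7]; then Storm at Mira[8]=Jules[9]; then Haze at Mira[10]=Jules[11]; then Storm at Mira[12]=Jules[12] gives a common subsequence of length 8, and the DP table's final entry dp[14][12] is also 8, so no common subsequence is longer.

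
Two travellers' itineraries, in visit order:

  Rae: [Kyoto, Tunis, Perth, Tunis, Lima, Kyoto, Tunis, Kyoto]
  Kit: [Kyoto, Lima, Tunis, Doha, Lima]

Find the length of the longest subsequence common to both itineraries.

Match Kyoto [1,1] → Tunis [2,3] → Lima [5,5] — 3 stops in the same relative order in both. Since dp[8][5] = 3, nothing longer is possible.

3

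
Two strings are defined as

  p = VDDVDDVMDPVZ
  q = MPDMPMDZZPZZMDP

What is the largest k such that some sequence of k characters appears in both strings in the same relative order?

Match D [2,3]; then D [3,7]; then M [8,13]; then D [9,14]; then P [10,15] — 5 characters in the same relative order in both. The LCS DP gives dp[12][15] = 5, so this is optimal.

5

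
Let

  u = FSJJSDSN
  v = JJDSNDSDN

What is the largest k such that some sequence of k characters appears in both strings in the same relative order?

Pick J (u #3, v #1); then J (u #4, v #2); then S (u #5, v #4); then D (u #6, v #6); then S (u #7, v #7); then N (u #8, v #9); all 6 characters appear in both, in order. dp[8][9] = 6 confirms this is the maximum.

6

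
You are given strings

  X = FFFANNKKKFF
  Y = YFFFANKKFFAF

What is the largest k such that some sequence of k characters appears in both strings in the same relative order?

9

Let dp[i][j] be the LCS length of the first i characters of X and the first j characters of Y. dp[i][j] = dp[i-1][j-1]+1 when the i-th and j-th characters match, else max(dp[i-1][j], dp[i][j-1]).
    ·  Y  F  F  F  A  N  K  K  F  F  A  F
 ·  0  0  0  0  0  0  0  0  0  0  0  0  0
 F  0  0  1  1  1  1  1  1  1  1  1  1  1
 F  0  0  1  2  2  2  2  2  2  2  2  2  2
 F  0  0  1  2  3  3  3  3  3  3  3  3  3
 A  0  0  1  2  3  4  4  4  4  4  4  4  4
 N  0  0  1  2  3  4  5  5  5  5  5  5  5
 N  0  0  1  2  3  4  5  5  5  5  5  5  5
 K  0  0  1  2  3  4  5  6  6  6  6  6  6
 K  0  0  1  2  3  4  5  6  7  7  7  7  7
 K  0  0  1  2  3  4  5  6  7  7  7  7  7
 F  0  0  1  2  3  4  5  6  7  8  8  8  8
 F  0  0  1  2  3  4  5  6  7  8  9  9  9
dp[11][12] = 9. One LCS (by backtracking along matches): FFFANKKFF.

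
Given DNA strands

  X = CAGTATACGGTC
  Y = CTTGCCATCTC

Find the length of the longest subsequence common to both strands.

Let dp[i][j] be the LCS length of the first i bases of X and the first j bases of Y. dp[i][j] = dp[i-1][j-1]+1 when the i-th and j-th bases match, else max(dp[i-1][j], dp[i][j-1]).
    ·  C  T  T  G  C  C  A  T  C  T  C
 ·  0  0  0  0  0  0  0  0  0  0  0  0
 C  0  1  1  1  1  1  1  1  1  1  1  1
 A  0  1  1  1  1  1  1  2  2  2  2  2
 G  0  1  1  1  2  2  2  2  2  2  2  2
 T  0  1  2  2  2  2  2  2  3  3  3  3
 A  0  1  2  2  2  2  2  3  3  3  3  3
 T  0  1  2  3  3  3  3  3  4  4  4  4
 A  0  1  2  3  3  3  3  4  4  4  4  4
 C  0  1  2  3  3  4  4  4  4  5  5  5
 G  0  1  2  3  4  4  4  4  4  5  5  5
 G  0  1  2  3  4  4  4  4  4  5  5  5
 T  0  1  2  3  4  4  4  4  5  5  6  6
 C  0  1  2  3  4  5  5  5  5  6  6  7
dp[12][11] = 7. One LCS (by backtracking along matches): CGATCTC.

7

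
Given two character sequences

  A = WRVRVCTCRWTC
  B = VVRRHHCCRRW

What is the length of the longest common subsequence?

6

Let dp[i][j] be the LCS length of the first i characters of A and the first j characters of B. dp[i][j] = dp[i-1][j-1]+1 when the i-th and j-th characters match, else max(dp[i-1][j], dp[i][j-1]).
    ·  V  V  R  R  H  H  C  C  R  R  W
 ·  0  0  0  0  0  0  0  0  0  0  0  0
 W  0  0  0  0  0  0  0  0  0  0  0  1
 R  0  0  0  1  1  1  1  1  1  1  1  1
 V  0  1  1  1  1  1  1  1  1  1  1  1
 R  0  1  1  2  2  2  2  2  2  2  2  2
 V  0  1  2  2  2  2  2  2  2  2  2  2
 C  0  1  2  2  2  2  2  3  3  3  3  3
 T  0  1  2  2  2  2  2  3  3  3  3  3
 C  0  1  2  2  2  2  2  3  4  4  4  4
 R  0  1  2  3  3  3  3  3  4  5  5  5
 W  0  1  2  3  3  3  3  3  4  5  5  6
 T  0  1  2  3  3  3  3  3  4  5  5  6
 C  0  1  2  3  3  3  3  4  4  5  5  6
dp[12][11] = 6. One LCS (by backtracking along matches): RRCCRW.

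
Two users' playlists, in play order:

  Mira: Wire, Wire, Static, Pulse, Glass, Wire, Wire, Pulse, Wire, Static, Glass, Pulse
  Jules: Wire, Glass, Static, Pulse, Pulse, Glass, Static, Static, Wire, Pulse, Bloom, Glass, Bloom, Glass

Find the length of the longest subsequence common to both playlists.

One common subsequence of length 7: Wire [1,1], Static [3,3], Pulse [4,5], Glass [5,6], Wire [7,9], Pulse [8,10], Glass [11,14]. The LCS DP gives dp[12][14] = 7, so this is optimal.

7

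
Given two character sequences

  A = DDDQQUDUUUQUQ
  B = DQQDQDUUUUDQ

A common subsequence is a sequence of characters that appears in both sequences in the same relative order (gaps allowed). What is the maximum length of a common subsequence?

Match D at A[1]=B[1]; then D at A[3]=B[4]; then Q at A[5]=B[5]; then D at A[7]=B[6]; then U at A[8]=B[7]; then U at A[9]=B[8]; then U at A[10]=B[9]; then U at A[12]=B[10]; then Q at A[13]=B[12] — 9 characters in the same relative order in both. The LCS DP gives dp[13][12] = 9, so this is optimal.

9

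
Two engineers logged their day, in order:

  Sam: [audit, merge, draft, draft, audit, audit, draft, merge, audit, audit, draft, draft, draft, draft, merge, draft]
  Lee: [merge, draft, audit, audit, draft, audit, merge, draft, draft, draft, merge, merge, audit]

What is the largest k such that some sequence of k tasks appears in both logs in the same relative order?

One common subsequence of length 10: merge [2,1], draft [4,2], audit [5,3], audit [6,4], draft [7,5], merge [8,7], draft [11,8], draft [12,9], draft [13,10], merge [15,12]. dp[16][13] = 10 confirms this is the maximum.

10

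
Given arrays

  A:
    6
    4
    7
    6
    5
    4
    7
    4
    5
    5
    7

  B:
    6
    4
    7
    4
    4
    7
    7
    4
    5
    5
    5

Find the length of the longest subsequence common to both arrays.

8

One common subsequence of length 8: 6 at A[1]=B[1] → 4 at A[2]=B[2] → 7 at A[3]=B[3] → 4 at A[6]=B[5] → 7 at A[7]=B[7] → 4 at A[8]=B[8] → 5 at A[9]=B[10] → 5 at A[10]=B[11]. dp[11][11] = 8 confirms this is the maximum.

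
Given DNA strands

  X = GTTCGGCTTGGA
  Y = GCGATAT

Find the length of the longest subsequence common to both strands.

Match G at X[1]=Y[1] → C at X[4]=Y[2] → G at X[5]=Y[3] → T at X[8]=Y[5] → T at X[9]=Y[7] — 5 bases in the same relative order in both. dp[12][7] = 5 confirms this is the maximum.

5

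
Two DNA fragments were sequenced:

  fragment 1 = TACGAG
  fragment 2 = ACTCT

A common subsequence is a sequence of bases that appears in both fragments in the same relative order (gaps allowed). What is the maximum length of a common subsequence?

Taking T [1,3], C [3,4] gives a common subsequence of length 2. The LCS DP gives dp[6][5] = 2, so this is optimal.

2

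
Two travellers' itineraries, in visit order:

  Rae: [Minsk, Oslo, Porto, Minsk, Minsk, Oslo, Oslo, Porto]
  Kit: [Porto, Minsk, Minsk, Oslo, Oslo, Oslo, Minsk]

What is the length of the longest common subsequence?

5

Pick Porto at Rae[3]=Kit[1] → Minsk at Rae[4]=Kit[2] → Minsk at Rae[5]=Kit[3] → Oslo at Rae[6]=Kit[5] → Oslo at Rae[7]=Kit[6]; all 5 stops appear in both, in order. dp[8][7] = 5 confirms this is the maximum.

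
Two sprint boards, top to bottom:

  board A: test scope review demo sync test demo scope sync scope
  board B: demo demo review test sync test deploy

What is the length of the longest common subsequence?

Pick test at board A[1]=board B[4], then sync at board A[5]=board B[5], then test at board A[6]=board B[6]; all 3 tasks appear in both, in order, and the DP table's final entry dp[10][7] is also 3, so no common subsequence is longer.

3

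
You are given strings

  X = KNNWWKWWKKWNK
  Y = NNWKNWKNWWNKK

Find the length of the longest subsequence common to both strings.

9

Match N at X[2]=Y[1] → N at X[3]=Y[2] → W at X[4]=Y[3] → W at X[5]=Y[6] → K at X[6]=Y[7] → W at X[7]=Y[9] → W at X[8]=Y[10] → K at X[10]=Y[12] → K at X[13]=Y[13] — 9 characters in the same relative order in both. Since dp[13][13] = 9, nothing longer is possible.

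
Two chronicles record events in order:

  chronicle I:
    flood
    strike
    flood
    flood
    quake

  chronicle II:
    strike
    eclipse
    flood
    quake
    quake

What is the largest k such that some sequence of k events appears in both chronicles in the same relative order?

One common subsequence of length 3: strike [2,1], flood [3,3], quake [5,5]. Since dp[5][5] = 3, nothing longer is possible.

3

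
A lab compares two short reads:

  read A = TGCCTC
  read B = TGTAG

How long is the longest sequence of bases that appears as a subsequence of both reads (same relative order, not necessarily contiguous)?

Taking T [1,1]; then G [2,2]; then T [5,3] gives a common subsequence of length 3. dp[6][5] = 3 confirms this is the maximum.

3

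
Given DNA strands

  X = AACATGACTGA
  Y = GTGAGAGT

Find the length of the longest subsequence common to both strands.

5

Taking T at X[5]=Y[2], G at X[6]=Y[3], A at X[7]=Y[4], G at X[10]=Y[5], A at X[11]=Y[6] gives a common subsequence of length 5. The LCS DP gives dp[11][8] = 5, so this is optimal.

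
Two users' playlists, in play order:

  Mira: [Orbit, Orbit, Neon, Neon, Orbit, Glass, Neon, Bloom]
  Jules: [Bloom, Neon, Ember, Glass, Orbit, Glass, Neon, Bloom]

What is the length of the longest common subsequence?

5

Match Neon [3,2]; then Orbit [5,5]; then Glass [6,6]; then Neon [7,7]; then Bloom [8,8] — 5 songs in the same relative order in both. Since dp[8][8] = 5, nothing longer is possible.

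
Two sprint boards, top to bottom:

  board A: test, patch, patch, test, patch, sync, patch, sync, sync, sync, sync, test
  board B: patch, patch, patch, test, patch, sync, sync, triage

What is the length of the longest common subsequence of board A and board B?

6

Taking patch [2,2], patch [3,3], test [4,4], patch [5,5], sync [6,6], sync [8,7] gives a common subsequence of length 6, and the DP table's final entry dp[12][8] is also 6, so no common subsequence is longer.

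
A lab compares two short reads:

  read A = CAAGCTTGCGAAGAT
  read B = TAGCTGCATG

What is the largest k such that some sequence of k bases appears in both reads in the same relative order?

Pick A [3,2], then G [4,3], then C [5,4], then T [7,5], then G [8,6], then C [9,7], then A [11,8], then G [13,10]; all 8 bases appear in both, in order. Since dp[15][10] = 8, nothing longer is possible.

8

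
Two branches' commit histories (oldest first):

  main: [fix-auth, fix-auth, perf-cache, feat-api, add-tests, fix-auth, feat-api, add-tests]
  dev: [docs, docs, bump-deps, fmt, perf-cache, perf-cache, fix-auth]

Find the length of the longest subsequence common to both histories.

One common subsequence of length 2: perf-cache (main #3, dev #6); then fix-auth (main #6, dev #7). dp[8][7] = 2 confirms this is the maximum.

2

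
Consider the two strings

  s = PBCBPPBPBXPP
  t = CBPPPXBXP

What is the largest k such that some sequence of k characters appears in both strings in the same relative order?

8

Let dp[i][j] be the LCS length of the first i characters of s and the first j characters of t. dp[i][j] = dp[i-1][j-1]+1 when the i-th and j-th characters match, else max(dp[i-1][j], dp[i][j-1]).
    ·  C  B  P  P  P  X  B  X  P
 ·  0  0  0  0  0  0  0  0  0  0
 P  0  0  0  1  1  1  1  1  1  1
 B  0  0  1  1  1  1  1  2  2  2
 C  0  1  1  1  1  1  1  2  2  2
 B  0  1  2  2  2  2  2  2  2  2
 P  0  1  2  3  3  3  3  3  3  3
 P  0  1  2  3  4  4  4  4  4  4
 B  0  1  2  3  4  4  4  5  5  5
 P  0  1  2  3  4  5  5  5  5  6
 B  0  1  2  3  4  5  5  6  6  6
 X  0  1  2  3  4  5  6  6  7  7
 P  0  1  2  3  4  5  6  6  7  8
 P  0  1  2  3  4  5  6  6  7  8
dp[12][9] = 8. One LCS (by backtracking along matches): CBPPPBXP.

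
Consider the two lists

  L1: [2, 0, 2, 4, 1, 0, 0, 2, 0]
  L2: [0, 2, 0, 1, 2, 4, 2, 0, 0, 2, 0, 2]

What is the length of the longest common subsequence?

One common subsequence of length 8: 2 at L1[1]=L2[2]; then 0 at L1[2]=L2[3]; then 2 at L1[3]=L2[5]; then 4 at L1[4]=L2[6]; then 0 at L1[6]=L2[8]; then 0 at L1[7]=L2[9]; then 2 at L1[8]=L2[10]; then 0 at L1[9]=L2[11]. The LCS DP gives dp[9][12] = 8, so this is optimal.

8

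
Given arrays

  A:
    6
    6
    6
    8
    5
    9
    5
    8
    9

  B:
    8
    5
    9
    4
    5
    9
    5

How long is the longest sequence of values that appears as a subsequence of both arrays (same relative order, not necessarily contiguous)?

Match 8 [4,1]; then 5 [5,2]; then 9 [6,3]; then 5 [7,5]; then 9 [9,6] — 5 values in the same relative order in both. dp[9][7] = 5 confirms this is the maximum.

5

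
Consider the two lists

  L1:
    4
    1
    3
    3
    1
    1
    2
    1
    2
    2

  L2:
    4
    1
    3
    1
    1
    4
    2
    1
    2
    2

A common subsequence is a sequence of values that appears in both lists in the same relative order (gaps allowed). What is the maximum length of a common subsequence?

9

Let dp[i][j] be the LCS length of the first i values of L1 and the first j values of L2. dp[i][j] = dp[i-1][j-1]+1 when the i-th and j-th values match, else max(dp[i-1][j], dp[i][j-1]).
    ·  4  1  3  1  1  4  2  1  2  2
 ·  0  0  0  0  0  0  0  0  0  0  0
 4  0  1  1  1  1  1  1  1  1  1  1
 1  0  1  2  2  2  2  2  2  2  2  2
 3  0  1  2  3  3  3  3  3  3  3  3
 3  0  1  2  3  3  3  3  3  3  3  3
 1  0  1  2  3  4  4  4  4  4  4  4
 1  0  1  2  3  4  5  5  5  5  5  5
 2  0  1  2  3  4  5  5  6  6  6  6
 1  0  1  2  3  4  5  5  6  7  7  7
 2  0  1  2  3  4  5  5  6  7  8  8
 2  0  1  2  3  4  5  5  6  7  8  9
dp[10][10] = 9. One LCS (by backtracking along matches): 4, 1, 3, 1, 1, 2, 1, 2, 2.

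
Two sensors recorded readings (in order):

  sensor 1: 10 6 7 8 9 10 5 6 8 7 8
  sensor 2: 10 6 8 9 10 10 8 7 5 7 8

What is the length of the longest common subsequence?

Let dp[i][j] be the LCS length of the first i values of sensor 1 and the first j values of sensor 2. dp[i][j] = dp[i-1][j-1]+1 when the i-th and j-th values match, else max(dp[i-1][j], dp[i][j-1]).
    · 10  6  8  9 10 10  8  7  5  7  8
 ·  0  0  0  0  0  0  0  0  0  0  0  0
10  0  1  1  1  1  1  1  1  1  1  1  1
 6  0  1  2  2  2  2  2  2  2  2  2  2
 7  0  1  2  2  2  2  2  2  3  3  3  3
 8  0  1  2  3  3  3  3  3  3  3  3  4
 9  0  1  2  3  4  4  4  4  4  4  4  4
10  0  1  2  3  4  5  5  5  5  5  5  5
 5  0  1  2  3  4  5  5  5  5  6  6  6
 6  0  1  2  3  4  5  5  5  5  6  6  6
 8  0  1  2  3  4  5  5  6  6  6  6  7
 7  0  1  2  3  4  5  5  6  7  7  7  7
 8  0  1  2  3  4  5  5  6  7  7  7  8
dp[11][11] = 8. One LCS (by backtracking along matches): 10, 6, 8, 9, 10, 5, 7, 8.

8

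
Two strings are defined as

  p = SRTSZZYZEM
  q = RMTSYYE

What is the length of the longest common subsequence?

One common subsequence of length 5: R [2,1], T [3,3], S [4,4], Y [7,6], E [9,7]. Since dp[10][7] = 5, nothing longer is possible.

5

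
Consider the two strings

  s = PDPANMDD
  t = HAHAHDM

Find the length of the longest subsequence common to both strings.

2

Let dp[i][j] be the LCS length of the first i characters of s and the first j characters of t. dp[i][j] = dp[i-1][j-1]+1 when the i-th and j-th characters match, else max(dp[i-1][j], dp[i][j-1]).
    ·  H  A  H  A  H  D  M
 ·  0  0  0  0  0  0  0  0
 P  0  0  0  0  0  0  0  0
 D  0  0  0  0  0  0  1  1
 P  0  0  0  0  0  0  1  1
 A  0  0  1  1  1  1  1  1
 N  0  0  1  1  1  1  1  1
 M  0  0  1  1  1  1  1  2
 D  0  0  1  1  1  1  2  2
 D  0  0  1  1  1  1  2  2
dp[8][7] = 2. One LCS (by backtracking along matches): DM.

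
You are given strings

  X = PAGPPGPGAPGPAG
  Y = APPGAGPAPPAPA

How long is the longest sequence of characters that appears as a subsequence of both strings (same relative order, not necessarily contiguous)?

Taking P (X #1, Y #3) → A (X #2, Y #5) → G (X #3, Y #6) → P (X #4, Y #7) → P (X #5, Y #9) → P (X #7, Y #10) → A (X #9, Y #11) → P (X #12, Y #12) → A (X #13, Y #13) gives a common subsequence of length 9. Since dp[14][13] = 9, nothing longer is possible.

9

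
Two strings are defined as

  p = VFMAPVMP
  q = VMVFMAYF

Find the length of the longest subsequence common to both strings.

4

One common subsequence of length 4: V [1,3], then F [2,4], then M [3,5], then A [4,6]. dp[8][8] = 4 confirms this is the maximum.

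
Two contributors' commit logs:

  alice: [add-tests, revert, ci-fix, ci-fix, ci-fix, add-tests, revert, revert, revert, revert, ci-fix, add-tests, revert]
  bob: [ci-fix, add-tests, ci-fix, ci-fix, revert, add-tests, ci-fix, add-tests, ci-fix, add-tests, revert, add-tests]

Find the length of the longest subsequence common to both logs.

8

Pick add-tests (alice #1, bob #2) → ci-fix (alice #3, bob #3) → ci-fix (alice #4, bob #4) → ci-fix (alice #5, bob #7) → add-tests (alice #6, bob #8) → ci-fix (alice #11, bob #9) → add-tests (alice #12, bob #10) → revert (alice #13, bob #11); all 8 commits appear in both, in order. The LCS DP gives dp[13][12] = 8, so this is optimal.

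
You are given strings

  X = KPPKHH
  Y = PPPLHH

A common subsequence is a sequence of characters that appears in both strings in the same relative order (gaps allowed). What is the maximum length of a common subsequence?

4

One common subsequence of length 4: P (X #2, Y #2) → P (X #3, Y #3) → H (X #5, Y #5) → H (X #6, Y #6). The LCS DP gives dp[6][6] = 4, so this is optimal.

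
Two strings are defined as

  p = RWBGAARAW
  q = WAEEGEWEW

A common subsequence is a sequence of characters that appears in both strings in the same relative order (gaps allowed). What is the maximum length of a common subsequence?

3

Taking W at p[2]=q[1], then G at p[4]=q[5], then W at p[9]=q[9] gives a common subsequence of length 3, and the DP table's final entry dp[9][9] is also 3, so no common subsequence is longer.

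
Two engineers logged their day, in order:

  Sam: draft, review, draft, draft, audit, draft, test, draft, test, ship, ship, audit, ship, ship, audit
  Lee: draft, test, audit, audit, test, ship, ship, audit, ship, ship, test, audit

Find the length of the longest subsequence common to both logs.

Pick draft at Sam[1]=Lee[1], audit at Sam[5]=Lee[4], test at Sam[9]=Lee[5], ship at Sam[10]=Lee[6], ship at Sam[11]=Lee[7], audit at Sam[12]=Lee[8], ship at Sam[13]=Lee[9], ship at Sam[14]=Lee[10], audit at Sam[15]=Lee[12]; all 9 tasks appear in both, in order. The LCS DP gives dp[15][12] = 9, so this is optimal.

9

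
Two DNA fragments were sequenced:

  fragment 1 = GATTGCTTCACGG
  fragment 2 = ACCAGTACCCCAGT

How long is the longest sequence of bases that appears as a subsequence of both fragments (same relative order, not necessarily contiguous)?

One common subsequence of length 6: G [1,5], then A [2,7], then C [6,10], then C [9,11], then A [10,12], then G [12,13]. dp[13][14] = 6 confirms this is the maximum.

6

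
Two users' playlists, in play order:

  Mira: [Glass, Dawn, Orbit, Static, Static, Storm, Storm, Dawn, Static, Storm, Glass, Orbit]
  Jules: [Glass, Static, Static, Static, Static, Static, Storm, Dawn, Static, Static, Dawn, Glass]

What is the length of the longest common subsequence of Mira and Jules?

Match Glass (Mira #1, Jules #1), then Static (Mira #4, Jules #5), then Static (Mira #5, Jules #6), then Storm (Mira #7, Jules #7), then Dawn (Mira #8, Jules #8), then Static (Mira #9, Jules #10), then Glass (Mira #11, Jules #12) — 7 songs in the same relative order in both. Since dp[12][12] = 7, nothing longer is possible.

7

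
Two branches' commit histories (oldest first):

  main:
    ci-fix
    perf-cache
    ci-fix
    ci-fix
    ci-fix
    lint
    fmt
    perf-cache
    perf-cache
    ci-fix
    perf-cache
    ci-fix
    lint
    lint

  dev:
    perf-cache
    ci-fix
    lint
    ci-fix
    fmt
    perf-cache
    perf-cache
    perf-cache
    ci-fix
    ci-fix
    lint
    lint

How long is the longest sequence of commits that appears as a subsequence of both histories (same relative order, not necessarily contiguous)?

Pick perf-cache [2,1], then ci-fix [3,2], then ci-fix [5,4], then fmt [7,5], then perf-cache [8,7], then perf-cache [9,8], then ci-fix [10,9], then ci-fix [12,10], then lint [13,11], then lint [14,12]; all 10 commits appear in both, in order, and the DP table's final entry dp[14][12] is also 10, so no common subsequence is longer.

10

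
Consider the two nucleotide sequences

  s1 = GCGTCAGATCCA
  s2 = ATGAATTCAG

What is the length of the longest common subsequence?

Match G at s1[3]=s2[3] → A at s1[6]=s2[4] → A at s1[8]=s2[5] → T at s1[9]=s2[7] → C at s1[11]=s2[8] → A at s1[12]=s2[9] — 6 bases in the same relative order in both. dp[12][10] = 6 confirms this is the maximum.

6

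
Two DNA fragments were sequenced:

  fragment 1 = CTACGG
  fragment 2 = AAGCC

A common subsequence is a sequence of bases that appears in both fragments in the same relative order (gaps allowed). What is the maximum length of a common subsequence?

Taking C (fragment 1 #1, fragment 2 #4) → C (fragment 1 #4, fragment 2 #5) gives a common subsequence of length 2. Since dp[6][5] = 2, nothing longer is possible.

2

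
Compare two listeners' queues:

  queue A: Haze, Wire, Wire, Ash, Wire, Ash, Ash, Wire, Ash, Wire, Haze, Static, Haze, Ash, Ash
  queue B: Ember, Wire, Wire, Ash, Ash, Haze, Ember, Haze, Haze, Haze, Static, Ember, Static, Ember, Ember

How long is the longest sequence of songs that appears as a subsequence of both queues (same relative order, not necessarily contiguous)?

Taking Wire [2,2]; then Wire [3,3]; then Ash [4,4]; then Ash [6,5]; then Haze [11,10]; then Static [12,13] gives a common subsequence of length 6. Since dp[15][15] = 6, nothing longer is possible.

6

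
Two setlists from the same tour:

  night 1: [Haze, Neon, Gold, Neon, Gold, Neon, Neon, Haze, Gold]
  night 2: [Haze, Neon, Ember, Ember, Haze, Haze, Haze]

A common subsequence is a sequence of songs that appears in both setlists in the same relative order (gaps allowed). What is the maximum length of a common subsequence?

3

Taking Haze [1,1], then Neon [2,2], then Haze [8,7] gives a common subsequence of length 3, and the DP table's final entry dp[9][7] is also 3, so no common subsequence is longer.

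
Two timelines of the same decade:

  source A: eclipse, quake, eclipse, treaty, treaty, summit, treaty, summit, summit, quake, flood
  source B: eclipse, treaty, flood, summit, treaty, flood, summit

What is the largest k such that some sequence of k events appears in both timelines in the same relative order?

5

Match eclipse [3,1], treaty [4,2], summit [6,4], treaty [7,5], summit [9,7] — 5 events in the same relative order in both, and the DP table's final entry dp[11][7] is also 5, so no common subsequence is longer.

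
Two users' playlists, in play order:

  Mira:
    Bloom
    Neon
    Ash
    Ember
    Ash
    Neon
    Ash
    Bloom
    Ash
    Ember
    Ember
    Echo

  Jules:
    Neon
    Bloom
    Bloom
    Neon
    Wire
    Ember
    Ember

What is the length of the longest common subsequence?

Match Bloom [1,3], then Neon [2,4], then Ember [10,6], then Ember [11,7] — 4 songs in the same relative order in both. The LCS DP gives dp[12][7] = 4, so this is optimal.

4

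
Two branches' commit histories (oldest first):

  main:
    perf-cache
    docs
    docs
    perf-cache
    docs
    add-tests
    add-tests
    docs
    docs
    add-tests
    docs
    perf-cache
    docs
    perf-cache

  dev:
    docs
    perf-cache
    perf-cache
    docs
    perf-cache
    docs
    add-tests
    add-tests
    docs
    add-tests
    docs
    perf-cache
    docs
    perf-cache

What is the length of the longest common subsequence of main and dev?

Taking perf-cache [1,3] → docs [3,4] → perf-cache [4,5] → docs [5,6] → add-tests [6,7] → add-tests [7,8] → docs [9,9] → add-tests [10,10] → docs [11,11] → perf-cache [12,12] → docs [13,13] → perf-cache [14,14] gives a common subsequence of length 12, and the DP table's final entry dp[14][14] is also 12, so no common subsequence is longer.

12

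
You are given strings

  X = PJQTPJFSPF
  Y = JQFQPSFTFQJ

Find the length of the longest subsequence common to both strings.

5

Match J at X[2]=Y[1], then Q at X[3]=Y[4], then P at X[5]=Y[5], then F at X[7]=Y[7], then F at X[10]=Y[9] — 5 characters in the same relative order in both. dp[10][11] = 5 confirms this is the maximum.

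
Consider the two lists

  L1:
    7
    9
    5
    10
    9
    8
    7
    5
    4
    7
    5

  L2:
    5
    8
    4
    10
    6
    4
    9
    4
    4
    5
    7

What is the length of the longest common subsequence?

One common subsequence of length 5: 5 [3,1], 10 [4,4], 9 [5,7], 5 [8,10], 7 [10,11]. The LCS DP gives dp[11][11] = 5, so this is optimal.

5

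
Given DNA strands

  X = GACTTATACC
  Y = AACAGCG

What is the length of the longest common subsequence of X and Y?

4

One common subsequence of length 4: A [2,2]; then C [3,3]; then A [6,4]; then C [9,6], and the DP table's final entry dp[10][7] is also 4, so no common subsequence is longer.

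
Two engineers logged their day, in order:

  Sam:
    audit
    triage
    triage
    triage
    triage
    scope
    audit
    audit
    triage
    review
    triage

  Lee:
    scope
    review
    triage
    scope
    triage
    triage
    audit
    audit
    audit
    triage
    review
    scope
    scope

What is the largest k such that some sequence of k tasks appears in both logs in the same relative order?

Taking triage (Sam #2, Lee #3) → triage (Sam #3, Lee #5) → triage (Sam #4, Lee #6) → audit (Sam #7, Lee #8) → audit (Sam #8, Lee #9) → triage (Sam #9, Lee #10) → review (Sam #10, Lee #11) gives a common subsequence of length 7. dp[11][13] = 7 confirms this is the maximum.

7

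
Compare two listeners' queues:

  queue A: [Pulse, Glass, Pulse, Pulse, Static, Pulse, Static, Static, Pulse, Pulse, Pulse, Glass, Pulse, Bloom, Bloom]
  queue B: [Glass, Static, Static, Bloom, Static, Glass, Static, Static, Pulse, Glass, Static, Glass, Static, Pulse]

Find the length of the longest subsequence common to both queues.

7

Match Glass (queue A #2, queue B #1) → Static (queue A #5, queue B #5) → Static (queue A #7, queue B #7) → Static (queue A #8, queue B #8) → Pulse (queue A #9, queue B #9) → Glass (queue A #12, queue B #12) → Pulse (queue A #13, queue B #14) — 7 songs in the same relative order in both. dp[15][14] = 7 confirms this is the maximum.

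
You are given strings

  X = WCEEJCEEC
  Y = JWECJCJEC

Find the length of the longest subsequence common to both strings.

Match W [1,2] → C [2,4] → J [5,5] → C [6,6] → E [8,8] → C [9,9] — 6 characters in the same relative order in both. The LCS DP gives dp[9][9] = 6, so this is optimal.

6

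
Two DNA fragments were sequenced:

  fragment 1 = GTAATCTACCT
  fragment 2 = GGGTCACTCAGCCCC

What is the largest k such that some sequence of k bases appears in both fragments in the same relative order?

8

Pick G [1,3]; then T [2,4]; then A [3,6]; then T [5,8]; then C [6,9]; then A [8,10]; then C [9,14]; then C [10,15]; all 8 bases appear in both, in order. Since dp[11][15] = 8, nothing longer is possible.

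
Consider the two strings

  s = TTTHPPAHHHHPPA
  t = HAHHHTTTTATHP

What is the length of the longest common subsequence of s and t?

Taking H at s[4]=t[1]; then A at s[7]=t[2]; then H at s[8]=t[3]; then H at s[9]=t[4]; then H at s[10]=t[5]; then H at s[11]=t[12]; then P at s[13]=t[13] gives a common subsequence of length 7, and the DP table's final entry dp[14][13] is also 7, so no common subsequence is longer.

7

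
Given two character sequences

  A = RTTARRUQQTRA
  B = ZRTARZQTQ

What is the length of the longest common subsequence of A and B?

6

Taking R [1,2], then T [3,3], then A [4,4], then R [5,5], then Q [8,7], then Q [9,9] gives a common subsequence of length 6. dp[12][9] = 6 confirms this is the maximum.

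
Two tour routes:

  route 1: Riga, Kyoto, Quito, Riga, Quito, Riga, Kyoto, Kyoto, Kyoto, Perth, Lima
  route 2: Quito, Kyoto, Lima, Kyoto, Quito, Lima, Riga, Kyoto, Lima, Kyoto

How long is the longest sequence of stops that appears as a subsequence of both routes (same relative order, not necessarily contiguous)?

Match Kyoto at route 1[2]=route 2[4] → Quito at route 1[3]=route 2[5] → Riga at route 1[6]=route 2[7] → Kyoto at route 1[7]=route 2[8] → Kyoto at route 1[9]=route 2[10] — 5 stops in the same relative order in both. The LCS DP gives dp[11][10] = 5, so this is optimal.

5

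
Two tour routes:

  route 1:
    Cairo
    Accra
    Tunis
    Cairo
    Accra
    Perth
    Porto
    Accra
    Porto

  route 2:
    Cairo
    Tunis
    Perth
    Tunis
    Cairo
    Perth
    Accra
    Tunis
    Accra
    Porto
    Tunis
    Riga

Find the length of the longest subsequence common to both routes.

6

Match Cairo at route 1[1]=route 2[1], then Tunis at route 1[3]=route 2[4], then Cairo at route 1[4]=route 2[5], then Accra at route 1[5]=route 2[7], then Accra at route 1[8]=route 2[9], then Porto at route 1[9]=route 2[10] — 6 stops in the same relative order in both. The LCS DP gives dp[9][12] = 6, so this is optimal.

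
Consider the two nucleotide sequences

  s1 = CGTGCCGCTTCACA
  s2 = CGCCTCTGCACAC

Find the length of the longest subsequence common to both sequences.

10

Match C [1,1]; then G [4,2]; then C [5,3]; then C [6,4]; then C [8,6]; then T [9,7]; then C [11,9]; then A [12,10]; then C [13,11]; then A [14,12] — 10 bases in the same relative order in both. The LCS DP gives dp[14][13] = 10, so this is optimal.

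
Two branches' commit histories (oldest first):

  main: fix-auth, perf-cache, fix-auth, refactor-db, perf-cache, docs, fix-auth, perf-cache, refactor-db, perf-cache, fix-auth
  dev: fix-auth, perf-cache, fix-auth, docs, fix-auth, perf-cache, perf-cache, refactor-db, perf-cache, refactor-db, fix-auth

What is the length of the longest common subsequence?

9

One common subsequence of length 9: fix-auth [1,1], perf-cache [2,2], fix-auth [3,3], docs [6,4], fix-auth [7,5], perf-cache [8,7], refactor-db [9,8], perf-cache [10,9], fix-auth [11,11]. dp[11][11] = 9 confirms this is the maximum.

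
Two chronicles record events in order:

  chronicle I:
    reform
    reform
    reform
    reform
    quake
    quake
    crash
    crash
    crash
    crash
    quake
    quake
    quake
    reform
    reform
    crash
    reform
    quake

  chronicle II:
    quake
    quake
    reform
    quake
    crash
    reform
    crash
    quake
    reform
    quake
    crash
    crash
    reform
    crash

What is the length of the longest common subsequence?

8

Pick reform [1,3], then reform [2,6], then reform [4,9], then quake [6,10], then crash [9,11], then crash [10,12], then reform [15,13], then crash [16,14]; all 8 events appear in both, in order. The LCS DP gives dp[18][14] = 8, so this is optimal.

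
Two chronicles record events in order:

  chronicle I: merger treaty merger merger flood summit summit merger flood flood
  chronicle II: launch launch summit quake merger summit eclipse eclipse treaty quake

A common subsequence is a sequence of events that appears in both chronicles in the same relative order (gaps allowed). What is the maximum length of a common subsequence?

2

One common subsequence of length 2: merger [1,5] → treaty [2,9]. Since dp[10][10] = 2, nothing longer is possible.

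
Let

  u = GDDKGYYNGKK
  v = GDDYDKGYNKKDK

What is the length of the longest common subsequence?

9

Match G [1,1], D [2,3], D [3,5], K [4,6], G [5,7], Y [7,8], N [8,9], K [10,11], K [11,13] — 9 characters in the same relative order in both. Since dp[11][13] = 9, nothing longer is possible.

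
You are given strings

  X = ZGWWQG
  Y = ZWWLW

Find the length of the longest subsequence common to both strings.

3

Match Z [1,1] → W [3,3] → W [4,5] — 3 characters in the same relative order in both. The LCS DP gives dp[6][5] = 3, so this is optimal.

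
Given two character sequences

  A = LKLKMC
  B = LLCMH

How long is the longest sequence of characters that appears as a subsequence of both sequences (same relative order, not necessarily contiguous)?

Let dp[i][j] be the LCS length of the first i characters of A and the first j characters of B. dp[i][j] = dp[i-1][j-1]+1 when the i-th and j-th characters match, else max(dp[i-1][j], dp[i][j-1]).
    ·  L  L  C  M  H
 ·  0  0  0  0  0  0
 L  0  1  1  1  1  1
 K  0  1  1  1  1  1
 L  0  1  2  2  2  2
 K  0  1  2  2  2  2
 M  0  1  2  2  3  3
 C  0  1  2  3  3  3
dp[6][5] = 3. One LCS (by backtracking along matches): LLM.

3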